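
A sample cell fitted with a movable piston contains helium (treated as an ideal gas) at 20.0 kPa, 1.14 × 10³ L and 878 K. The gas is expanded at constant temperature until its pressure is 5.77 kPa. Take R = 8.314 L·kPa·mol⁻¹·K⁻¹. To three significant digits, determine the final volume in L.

V₂ ≈ 3.95e+03 L

T constant ⇒ Boyle's law P V = const: T₂ = T₁; V₂ = V₁·(P₁/P₂) = 3951 L.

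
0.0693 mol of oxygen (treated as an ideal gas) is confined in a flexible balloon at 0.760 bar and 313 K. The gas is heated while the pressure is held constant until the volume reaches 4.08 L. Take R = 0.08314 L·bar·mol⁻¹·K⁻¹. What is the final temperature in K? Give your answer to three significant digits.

From PV = nRT: V₁ = nRT₁/P₁ = 2.373 L.
Isobaric, so V/T is constant: P₂ = P₁; T₂ = T₁·(V₂/V₁) = 538.2 K.

T₂ ≈ 538 K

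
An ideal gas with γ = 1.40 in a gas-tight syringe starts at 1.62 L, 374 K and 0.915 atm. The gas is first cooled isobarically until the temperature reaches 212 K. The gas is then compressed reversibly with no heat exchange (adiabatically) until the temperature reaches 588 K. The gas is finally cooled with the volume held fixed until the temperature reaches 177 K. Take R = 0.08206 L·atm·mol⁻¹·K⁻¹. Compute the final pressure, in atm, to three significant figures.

P₄ ≈ 9.79 atm

Isobaric, so V/T is constant: P₂ = P₁; V₂ = V₁·(T₂/T₁) = 0.9183 L.
Reversible adiabatic, γ = 1.40: P₃ = P₂·(T₃/T₂)^(γ/(γ−1)) = 32.51 atm; V₃ = V₂·(T₂/T₃)^(1/(γ−1)) = 0.07168 L.
V constant ⇒ P ∝ T: V₄ = V₃; P₄ = P₃·(T₄/T₃) = 9.787 atm.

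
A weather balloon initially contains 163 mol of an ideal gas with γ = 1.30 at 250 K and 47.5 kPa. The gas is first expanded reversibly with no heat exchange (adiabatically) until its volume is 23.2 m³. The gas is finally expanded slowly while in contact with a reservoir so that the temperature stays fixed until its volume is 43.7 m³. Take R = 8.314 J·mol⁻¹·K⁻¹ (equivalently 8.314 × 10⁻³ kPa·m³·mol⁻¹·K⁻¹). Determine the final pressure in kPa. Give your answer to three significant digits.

From PV = nRT: V₁ = nRT₁/P₁ = 7.133 m³.
Reversible adiabatic, γ = 1.30: T₂ = T₁·(V₁/V₂)^(γ−1) = 175.5 K; P₂ = P₁·(V₁/V₂)^γ = 10.25 kPa.
T constant ⇒ Boyle's law P V = const: T₃ = T₂; P₃ = P₂·(V₂/V₃) = 5.442 kPa.

P₃ ≈ 5.44 kPa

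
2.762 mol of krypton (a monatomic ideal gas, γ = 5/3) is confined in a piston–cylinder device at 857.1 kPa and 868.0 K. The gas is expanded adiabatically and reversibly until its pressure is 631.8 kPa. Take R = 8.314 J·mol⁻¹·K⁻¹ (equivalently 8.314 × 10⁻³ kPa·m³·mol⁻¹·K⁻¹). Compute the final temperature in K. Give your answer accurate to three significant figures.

From PV = nRT: V₁ = nRT₁/P₁ = 0.02326 m³.
Reversible adiabatic, γ = 5/3: T₂ = T₁·(P₂/P₁)^((γ−1)/γ) = 768.3 K; V₂ = V₁·(P₁/P₂)^(1/γ) = 0.02792 m³.

T₂ ≈ 768 K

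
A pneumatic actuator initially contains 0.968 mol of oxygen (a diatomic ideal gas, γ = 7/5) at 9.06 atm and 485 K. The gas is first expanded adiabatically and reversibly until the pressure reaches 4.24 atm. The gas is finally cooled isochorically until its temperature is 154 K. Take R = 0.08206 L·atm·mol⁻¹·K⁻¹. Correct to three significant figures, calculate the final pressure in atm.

From PV = nRT: V₁ = nRT₁/P₁ = 4.252 L.
Reversible adiabatic, γ = 7/5: T₂ = T₁·(P₂/P₁)^((γ−1)/γ) = 390.4 K; V₂ = V₁·(P₁/P₂)^(1/γ) = 7.314 L.
Isochoric, so P/T is constant: V₃ = V₂; P₃ = P₂·(T₃/T₂) = 1.672 atm.

P₃ ≈ 1.67 atm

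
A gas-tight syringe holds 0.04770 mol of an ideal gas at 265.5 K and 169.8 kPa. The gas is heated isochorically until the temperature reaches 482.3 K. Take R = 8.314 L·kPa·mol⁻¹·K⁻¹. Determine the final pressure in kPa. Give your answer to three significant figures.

P₂ ≈ 308 kPa

From PV = nRT: V₁ = nRT₁/P₁ = 0.6201 L.
V constant ⇒ P ∝ T: V₂ = V₁; P₂ = P₁·(T₂/T₁) = 308.5 kPa.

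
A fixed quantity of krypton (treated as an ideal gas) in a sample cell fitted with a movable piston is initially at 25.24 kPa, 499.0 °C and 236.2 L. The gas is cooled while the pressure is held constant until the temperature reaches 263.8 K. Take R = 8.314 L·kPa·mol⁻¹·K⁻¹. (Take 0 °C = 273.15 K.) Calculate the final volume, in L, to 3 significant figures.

Convert: T₁ = 772.1 K.
P constant ⇒ V ∝ T: P₂ = P₁; V₂ = V₁·(T₂/T₁) = 80.70 L.

V₂ ≈ 80.7 L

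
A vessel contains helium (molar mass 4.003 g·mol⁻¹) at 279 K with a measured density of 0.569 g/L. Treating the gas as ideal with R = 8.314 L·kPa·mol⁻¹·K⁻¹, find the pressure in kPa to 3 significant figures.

P ≈ 330 kPa

ρ = PM/(RT) ⇒ P = ρRT/M = (0.569 × 8.314 × 279.0) / 4.003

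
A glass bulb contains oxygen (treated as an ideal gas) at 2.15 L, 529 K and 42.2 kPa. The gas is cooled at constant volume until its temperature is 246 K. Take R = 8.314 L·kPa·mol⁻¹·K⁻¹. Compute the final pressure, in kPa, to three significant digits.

P₂ ≈ 19.6 kPa

Isochoric, so P/T is constant: V₂ = V₁; P₂ = P₁·(T₂/T₁) = 19.62 kPa.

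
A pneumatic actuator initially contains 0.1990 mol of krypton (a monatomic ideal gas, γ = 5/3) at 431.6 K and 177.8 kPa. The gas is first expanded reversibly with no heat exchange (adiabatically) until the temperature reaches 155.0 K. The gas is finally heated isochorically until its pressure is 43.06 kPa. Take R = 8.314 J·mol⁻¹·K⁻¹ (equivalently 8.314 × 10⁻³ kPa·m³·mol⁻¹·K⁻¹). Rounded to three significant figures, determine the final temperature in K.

T₃ ≈ 486 K

From PV = nRT: V₁ = nRT₁/P₁ = 0.004016 m³.
Adiabatic (γ = 5/3), T V^(γ−1) and P V^γ constant: P₂ = P₁·(T₂/T₁)^(γ/(γ−1)) = 13.74 kPa; V₂ = V₁·(T₁/T₂)^(1/(γ−1)) = 0.01866 m³.
Isochoric, so P/T is constant: V₃ = V₂; T₃ = T₂·(P₃/P₂) = 485.7 K.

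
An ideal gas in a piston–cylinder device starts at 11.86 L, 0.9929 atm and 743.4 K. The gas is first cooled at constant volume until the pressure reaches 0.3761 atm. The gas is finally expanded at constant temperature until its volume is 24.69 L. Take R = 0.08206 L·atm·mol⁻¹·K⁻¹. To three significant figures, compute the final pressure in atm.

P₃ ≈ 0.181 atm

V constant ⇒ P ∝ T: V₂ = V₁; T₂ = T₁·(P₂/P₁) = 281.6 K.
Isothermal, so P V is constant: T₃ = T₂; P₃ = P₂·(V₂/V₃) = 0.1807 atm.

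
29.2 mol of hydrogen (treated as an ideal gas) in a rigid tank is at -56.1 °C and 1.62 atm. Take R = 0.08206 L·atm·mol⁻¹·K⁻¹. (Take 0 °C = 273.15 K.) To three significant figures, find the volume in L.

Convert: T = 217.05 K.
PV = nRT ⇒ V = nRT/P = (29.2 × 0.08206 × 217.05) / 1.62

V ≈ 321 L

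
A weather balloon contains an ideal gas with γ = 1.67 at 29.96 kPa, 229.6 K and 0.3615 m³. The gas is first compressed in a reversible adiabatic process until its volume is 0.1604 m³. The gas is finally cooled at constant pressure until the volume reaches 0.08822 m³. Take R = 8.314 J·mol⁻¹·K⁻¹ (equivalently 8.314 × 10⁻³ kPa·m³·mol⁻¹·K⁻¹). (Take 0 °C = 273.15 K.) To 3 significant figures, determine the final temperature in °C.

T₃ ≈ -55.5 °C

Adiabatic (γ = 1.67), T V^(γ−1) and P V^γ constant: T₂ = T₁·(V₁/V₂)^(γ−1) = 395.7 K; P₂ = P₁·(V₁/V₂)^γ = 116.4 kPa.
Isobaric, so V/T is constant: P₃ = P₂; T₃ = T₂·(V₃/V₂) = 217.7 K.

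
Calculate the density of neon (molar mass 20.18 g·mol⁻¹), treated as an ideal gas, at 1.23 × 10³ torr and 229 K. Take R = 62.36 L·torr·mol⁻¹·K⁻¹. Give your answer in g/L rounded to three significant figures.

ρ ≈ 1.74 g/L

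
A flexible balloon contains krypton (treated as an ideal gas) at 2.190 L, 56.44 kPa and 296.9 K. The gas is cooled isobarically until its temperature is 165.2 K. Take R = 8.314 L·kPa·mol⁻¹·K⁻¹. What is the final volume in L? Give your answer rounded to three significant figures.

V₂ ≈ 1.22 L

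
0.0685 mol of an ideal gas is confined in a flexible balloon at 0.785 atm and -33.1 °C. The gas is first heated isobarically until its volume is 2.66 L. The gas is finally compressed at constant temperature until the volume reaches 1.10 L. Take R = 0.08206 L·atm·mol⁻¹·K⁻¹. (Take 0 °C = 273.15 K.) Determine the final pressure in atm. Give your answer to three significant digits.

P₃ ≈ 1.90 atm

Convert: T₁ = 240.0 K.
From PV = nRT: V₁ = nRT₁/P₁ = 1.719 L.
P constant ⇒ V ∝ T: P₂ = P₁; T₂ = T₁·(V₂/V₁) = 371.5 K.
T constant ⇒ Boyle's law P V = const: T₃ = T₂; P₃ = P₂·(V₂/V₃) = 1.898 atm.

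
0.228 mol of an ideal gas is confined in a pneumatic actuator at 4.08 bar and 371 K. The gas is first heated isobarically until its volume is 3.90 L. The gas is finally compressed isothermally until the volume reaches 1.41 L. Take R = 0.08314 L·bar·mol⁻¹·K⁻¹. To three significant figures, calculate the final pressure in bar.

P₃ ≈ 11.3 bar

From PV = nRT: V₁ = nRT₁/P₁ = 1.724 L.
P constant ⇒ V ∝ T: P₂ = P₁; T₂ = T₁·(V₂/V₁) = 839.4 K.
Isothermal, so P V is constant: T₃ = T₂; P₃ = P₂·(V₂/V₃) = 11.29 bar.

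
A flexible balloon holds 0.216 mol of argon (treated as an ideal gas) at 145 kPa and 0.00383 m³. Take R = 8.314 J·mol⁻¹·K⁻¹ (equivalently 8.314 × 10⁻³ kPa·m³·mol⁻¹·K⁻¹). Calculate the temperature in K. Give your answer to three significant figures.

PV = nRT ⇒ T = PV/(nR) = (145 × 0.00383) / (0.216 × 8.314 × 10⁻³)

T ≈ 309 K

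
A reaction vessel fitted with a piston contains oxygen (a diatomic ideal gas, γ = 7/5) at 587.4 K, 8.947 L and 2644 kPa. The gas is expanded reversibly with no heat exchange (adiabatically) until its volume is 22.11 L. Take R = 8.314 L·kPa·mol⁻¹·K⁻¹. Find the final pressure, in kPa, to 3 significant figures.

P₂ ≈ 745 kPa

Adiabatic (γ = 7/5), T V^(γ−1) and P V^γ constant: T₂ = T₁·(V₁/V₂)^(γ−1) = 409.0 K; P₂ = P₁·(V₁/V₂)^γ = 745.1 kPa.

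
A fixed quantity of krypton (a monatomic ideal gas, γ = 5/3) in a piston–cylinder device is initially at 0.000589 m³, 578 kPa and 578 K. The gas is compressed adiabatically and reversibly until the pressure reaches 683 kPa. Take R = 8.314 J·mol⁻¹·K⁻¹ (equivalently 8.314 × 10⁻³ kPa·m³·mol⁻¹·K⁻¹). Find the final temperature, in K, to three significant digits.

T₂ ≈ 618 K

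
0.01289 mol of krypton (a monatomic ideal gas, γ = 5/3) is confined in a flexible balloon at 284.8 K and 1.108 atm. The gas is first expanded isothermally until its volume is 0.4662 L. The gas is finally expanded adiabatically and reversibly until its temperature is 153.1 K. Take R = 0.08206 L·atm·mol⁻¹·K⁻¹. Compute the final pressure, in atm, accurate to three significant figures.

P₃ ≈ 0.137 atm

From PV = nRT: V₁ = nRT₁/P₁ = 0.2719 L.
Isothermal, so P V is constant: T₂ = T₁; P₂ = P₁·(V₁/V₂) = 0.6462 atm.
Reversible adiabatic, γ = 5/3: P₃ = P₂·(T₃/T₂)^(γ/(γ−1)) = 0.1369 atm; V₃ = V₂·(T₂/T₃)^(1/(γ−1)) = 1.183 L.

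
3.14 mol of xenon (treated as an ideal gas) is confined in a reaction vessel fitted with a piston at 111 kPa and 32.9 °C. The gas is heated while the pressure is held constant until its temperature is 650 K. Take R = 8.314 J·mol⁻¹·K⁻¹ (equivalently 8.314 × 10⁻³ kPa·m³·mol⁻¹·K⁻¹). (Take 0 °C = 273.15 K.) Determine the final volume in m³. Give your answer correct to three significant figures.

Convert: T₁ = 306.0 K.
From PV = nRT: V₁ = nRT₁/P₁ = 0.07198 m³.
P constant ⇒ V ∝ T: P₂ = P₁; V₂ = V₁·(T₂/T₁) = 0.1529 m³.

V₂ ≈ 0.153 m³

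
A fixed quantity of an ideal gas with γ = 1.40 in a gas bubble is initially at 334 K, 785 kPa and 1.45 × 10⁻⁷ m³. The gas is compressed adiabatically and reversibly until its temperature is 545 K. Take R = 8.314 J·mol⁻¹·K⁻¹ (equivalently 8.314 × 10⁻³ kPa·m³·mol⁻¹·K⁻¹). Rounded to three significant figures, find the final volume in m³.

V₂ ≈ 4.26e-08 m³

Reversible adiabatic, γ = 1.40: P₂ = P₁·(T₂/T₁)^(γ/(γ−1)) = 4357 kPa; V₂ = V₁·(T₁/T₂)^(1/(γ−1)) = 4.263e-08 m³.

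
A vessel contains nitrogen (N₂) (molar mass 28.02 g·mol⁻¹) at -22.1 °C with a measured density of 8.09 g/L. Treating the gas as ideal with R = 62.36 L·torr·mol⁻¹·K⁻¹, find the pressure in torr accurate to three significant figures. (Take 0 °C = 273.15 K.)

P ≈ 4.52e+03 torr

ρ = PM/(RT) ⇒ P = ρRT/M = (8.09 × 62.36 × 251.0) / 28.02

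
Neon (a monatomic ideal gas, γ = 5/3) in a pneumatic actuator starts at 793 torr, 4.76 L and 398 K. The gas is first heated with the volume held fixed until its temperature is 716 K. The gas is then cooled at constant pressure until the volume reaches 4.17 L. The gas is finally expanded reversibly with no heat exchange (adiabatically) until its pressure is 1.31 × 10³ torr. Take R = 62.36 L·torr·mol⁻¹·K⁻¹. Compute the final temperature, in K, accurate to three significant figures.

T₄ ≈ 606 K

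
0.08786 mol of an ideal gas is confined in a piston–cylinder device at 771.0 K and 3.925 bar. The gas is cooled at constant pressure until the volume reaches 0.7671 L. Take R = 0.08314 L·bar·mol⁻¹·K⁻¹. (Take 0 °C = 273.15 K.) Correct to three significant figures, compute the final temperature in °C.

T₂ ≈ 139 °C

From PV = nRT: V₁ = nRT₁/P₁ = 1.435 L.
P constant ⇒ V ∝ T: P₂ = P₁; T₂ = T₁·(V₂/V₁) = 412.2 K.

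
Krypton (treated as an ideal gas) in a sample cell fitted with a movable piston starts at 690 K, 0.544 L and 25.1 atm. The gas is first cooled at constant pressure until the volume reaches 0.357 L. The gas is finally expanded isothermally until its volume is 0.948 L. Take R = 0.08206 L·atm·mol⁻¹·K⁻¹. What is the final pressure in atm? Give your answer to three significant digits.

P₃ ≈ 9.45 atm

Isobaric, so V/T is constant: P₂ = P₁; T₂ = T₁·(V₂/V₁) = 452.8 K.
T constant ⇒ Boyle's law P V = const: T₃ = T₂; P₃ = P₂·(V₂/V₃) = 9.452 atm.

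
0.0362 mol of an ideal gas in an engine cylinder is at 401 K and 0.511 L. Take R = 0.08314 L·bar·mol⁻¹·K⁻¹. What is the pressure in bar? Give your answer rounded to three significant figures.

P ≈ 2.36 bar

PV = nRT ⇒ P = nRT/V = (0.0362 × 0.08314 × 401) / 0.511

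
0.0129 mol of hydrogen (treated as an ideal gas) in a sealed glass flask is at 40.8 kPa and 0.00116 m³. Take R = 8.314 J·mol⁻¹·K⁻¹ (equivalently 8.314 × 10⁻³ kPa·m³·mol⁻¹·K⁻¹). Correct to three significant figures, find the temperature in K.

PV = nRT ⇒ T = PV/(nR) = (40.8 × 0.00116) / (0.0129 × 8.314 × 10⁻³)

T ≈ 441 K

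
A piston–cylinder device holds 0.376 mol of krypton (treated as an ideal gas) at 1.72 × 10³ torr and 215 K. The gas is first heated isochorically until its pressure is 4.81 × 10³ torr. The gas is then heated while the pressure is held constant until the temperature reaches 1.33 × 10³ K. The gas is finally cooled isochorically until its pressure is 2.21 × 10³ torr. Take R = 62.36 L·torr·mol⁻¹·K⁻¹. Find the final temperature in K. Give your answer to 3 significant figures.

From PV = nRT: V₁ = nRT₁/P₁ = 2.931 L.
Isochoric, so P/T is constant: V₂ = V₁; T₂ = T₁·(P₂/P₁) = 601.2 K.
P constant ⇒ V ∝ T: P₃ = P₂; V₃ = V₂·(T₃/T₂) = 6.483 L.
V constant ⇒ P ∝ T: V₄ = V₃; T₄ = T₃·(P₄/P₃) = 611.1 K.

T₄ ≈ 611 K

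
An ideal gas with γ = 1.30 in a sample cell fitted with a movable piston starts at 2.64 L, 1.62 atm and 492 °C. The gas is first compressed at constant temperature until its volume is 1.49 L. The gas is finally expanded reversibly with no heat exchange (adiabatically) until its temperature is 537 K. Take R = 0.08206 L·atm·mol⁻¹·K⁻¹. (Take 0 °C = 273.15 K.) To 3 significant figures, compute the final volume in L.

Convert: T₁ = 765.1 K.
T constant ⇒ Boyle's law P V = const: T₂ = T₁; P₂ = P₁·(V₁/V₂) = 2.870 atm.
Reversible adiabatic, γ = 1.30: P₃ = P₂·(T₃/T₂)^(γ/(γ−1)) = 0.6189 atm; V₃ = V₂·(T₂/T₃)^(1/(γ−1)) = 4.850 L.

V₃ ≈ 4.85 L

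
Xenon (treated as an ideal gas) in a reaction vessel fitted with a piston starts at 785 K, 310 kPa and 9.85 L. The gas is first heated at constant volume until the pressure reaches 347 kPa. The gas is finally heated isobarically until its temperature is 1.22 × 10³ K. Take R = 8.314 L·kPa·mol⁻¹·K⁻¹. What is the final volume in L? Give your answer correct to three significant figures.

V₃ ≈ 13.7 L

Isochoric, so P/T is constant: V₂ = V₁; T₂ = T₁·(P₂/P₁) = 878.7 K.
Isobaric, so V/T is constant: P₃ = P₂; V₃ = V₂·(T₃/T₂) = 13.68 L.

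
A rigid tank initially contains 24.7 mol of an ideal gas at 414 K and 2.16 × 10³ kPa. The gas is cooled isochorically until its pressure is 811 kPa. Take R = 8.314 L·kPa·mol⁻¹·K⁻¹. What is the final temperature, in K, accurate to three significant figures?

T₂ ≈ 155 K

From PV = nRT: V₁ = nRT₁/P₁ = 39.36 L.
Isochoric, so P/T is constant: V₂ = V₁; T₂ = T₁·(P₂/P₁) = 155.4 K.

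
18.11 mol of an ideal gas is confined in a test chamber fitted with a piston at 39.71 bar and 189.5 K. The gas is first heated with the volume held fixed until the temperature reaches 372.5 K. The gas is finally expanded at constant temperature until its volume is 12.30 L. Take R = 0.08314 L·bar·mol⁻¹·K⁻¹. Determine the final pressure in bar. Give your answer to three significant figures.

P₃ ≈ 45.6 bar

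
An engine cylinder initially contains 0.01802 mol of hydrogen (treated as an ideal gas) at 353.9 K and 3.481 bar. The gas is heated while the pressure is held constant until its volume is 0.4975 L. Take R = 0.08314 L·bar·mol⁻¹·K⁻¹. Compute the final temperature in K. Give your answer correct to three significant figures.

From PV = nRT: V₁ = nRT₁/P₁ = 0.1523 L.
P constant ⇒ V ∝ T: P₂ = P₁; T₂ = T₁·(V₂/V₁) = 1156 K.

T₂ ≈ 1.16e+03 K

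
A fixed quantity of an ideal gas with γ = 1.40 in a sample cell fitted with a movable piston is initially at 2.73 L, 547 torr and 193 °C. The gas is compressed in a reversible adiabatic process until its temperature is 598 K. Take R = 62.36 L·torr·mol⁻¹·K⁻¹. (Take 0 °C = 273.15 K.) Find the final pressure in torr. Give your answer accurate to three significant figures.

P₂ ≈ 1.31e+03 torr

Convert: T₁ = 466.1 K.
Adiabatic (γ = 1.40), T V^(γ−1) and P V^γ constant: P₂ = P₁·(T₂/T₁)^(γ/(γ−1)) = 1308 torr; V₂ = V₁·(T₁/T₂)^(1/(γ−1)) = 1.465 L.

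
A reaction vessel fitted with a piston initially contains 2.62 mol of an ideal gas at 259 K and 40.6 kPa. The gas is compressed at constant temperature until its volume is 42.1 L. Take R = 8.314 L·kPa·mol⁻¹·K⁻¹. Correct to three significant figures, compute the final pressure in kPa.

From PV = nRT: V₁ = nRT₁/P₁ = 139.0 L.
T constant ⇒ Boyle's law P V = const: T₂ = T₁; P₂ = P₁·(V₁/V₂) = 134.0 kPa.

P₂ ≈ 134 kPa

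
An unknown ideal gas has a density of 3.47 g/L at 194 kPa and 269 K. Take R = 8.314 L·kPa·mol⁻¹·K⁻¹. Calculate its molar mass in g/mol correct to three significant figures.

ρ = PM/(RT) ⇒ M = ρRT/P = (3.47 × 8.314 × 269.0) / 194

M ≈ 40.0 g/mol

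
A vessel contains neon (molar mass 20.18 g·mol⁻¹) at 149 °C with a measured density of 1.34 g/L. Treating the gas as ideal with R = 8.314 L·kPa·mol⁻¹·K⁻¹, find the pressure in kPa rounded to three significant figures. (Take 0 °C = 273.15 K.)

P ≈ 233 kPa

ρ = PM/(RT) ⇒ P = ρRT/M = (1.34 × 8.314 × 422.1) / 20.18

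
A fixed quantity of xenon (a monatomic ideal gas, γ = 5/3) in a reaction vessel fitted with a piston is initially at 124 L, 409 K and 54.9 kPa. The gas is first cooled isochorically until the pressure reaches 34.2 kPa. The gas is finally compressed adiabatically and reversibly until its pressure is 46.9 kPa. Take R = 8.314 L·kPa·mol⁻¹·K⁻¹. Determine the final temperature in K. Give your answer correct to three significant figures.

T₃ ≈ 289 K

Isochoric, so P/T is constant: V₂ = V₁; T₂ = T₁·(P₂/P₁) = 254.8 K.
Adiabatic (γ = 5/3), T V^(γ−1) and P V^γ constant: T₃ = T₂·(P₃/P₂)^((γ−1)/γ) = 289.1 K; V₃ = V₂·(P₂/P₃)^(1/γ) = 102.6 L.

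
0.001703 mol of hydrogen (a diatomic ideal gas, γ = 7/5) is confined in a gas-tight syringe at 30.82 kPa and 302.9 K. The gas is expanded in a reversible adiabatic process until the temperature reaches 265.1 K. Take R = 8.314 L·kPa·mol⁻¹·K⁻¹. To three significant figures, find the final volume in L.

From PV = nRT: V₁ = nRT₁/P₁ = 0.1392 L.
Reversible adiabatic, γ = 7/5: P₂ = P₁·(T₂/T₁)^(γ/(γ−1)) = 19.33 kPa; V₂ = V₁·(T₁/T₂)^(1/(γ−1)) = 0.1942 L.

V₂ ≈ 0.194 L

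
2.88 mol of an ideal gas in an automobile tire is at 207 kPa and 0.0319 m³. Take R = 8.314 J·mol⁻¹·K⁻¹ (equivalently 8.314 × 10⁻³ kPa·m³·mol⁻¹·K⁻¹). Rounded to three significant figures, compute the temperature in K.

T ≈ 276 K

PV = nRT ⇒ T = PV/(nR) = (207 × 0.0319) / (2.88 × 8.314 × 10⁻³)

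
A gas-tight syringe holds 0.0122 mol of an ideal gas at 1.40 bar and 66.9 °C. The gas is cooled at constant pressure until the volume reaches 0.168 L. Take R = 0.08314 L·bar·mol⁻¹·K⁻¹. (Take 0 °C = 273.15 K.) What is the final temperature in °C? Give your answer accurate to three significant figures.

Convert: T₁ = 340.0 K.
From PV = nRT: V₁ = nRT₁/P₁ = 0.2464 L.
Isobaric, so V/T is constant: P₂ = P₁; T₂ = T₁·(V₂/V₁) = 231.9 K.

T₂ ≈ -41.3 °C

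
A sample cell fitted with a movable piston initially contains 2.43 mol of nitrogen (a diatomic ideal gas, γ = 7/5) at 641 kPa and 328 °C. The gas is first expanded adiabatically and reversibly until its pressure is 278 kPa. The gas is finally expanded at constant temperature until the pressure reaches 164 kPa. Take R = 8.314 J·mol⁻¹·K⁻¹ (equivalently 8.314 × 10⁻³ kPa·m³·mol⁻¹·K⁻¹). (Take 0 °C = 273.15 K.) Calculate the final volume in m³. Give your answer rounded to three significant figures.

V₃ ≈ 0.0583 m³

Convert: T₁ = 601.1 K.
From PV = nRT: V₁ = nRT₁/P₁ = 0.01895 m³.
Reversible adiabatic, γ = 7/5: T₂ = T₁·(P₂/P₁)^((γ−1)/γ) = 473.5 K; V₂ = V₁·(P₁/P₂)^(1/γ) = 0.03441 m³.
T constant ⇒ Boyle's law P V = const: T₃ = T₂; V₃ = V₂·(P₂/P₃) = 0.05833 m³.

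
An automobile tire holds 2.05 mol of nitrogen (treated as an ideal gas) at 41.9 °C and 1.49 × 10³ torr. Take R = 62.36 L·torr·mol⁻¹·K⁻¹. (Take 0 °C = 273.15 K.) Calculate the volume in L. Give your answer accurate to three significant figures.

Convert: T = 315.05 K.
PV = nRT ⇒ V = nRT/P = (2.05 × 62.36 × 315.05) / 1.49e+03

V ≈ 27.0 L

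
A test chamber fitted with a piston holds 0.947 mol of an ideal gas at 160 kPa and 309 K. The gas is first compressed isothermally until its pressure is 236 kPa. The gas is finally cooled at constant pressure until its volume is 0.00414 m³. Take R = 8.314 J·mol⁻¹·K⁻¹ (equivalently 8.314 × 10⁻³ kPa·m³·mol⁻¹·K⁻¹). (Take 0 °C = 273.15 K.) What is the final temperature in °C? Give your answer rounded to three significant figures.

T₃ ≈ -149 °C

From PV = nRT: V₁ = nRT₁/P₁ = 0.01521 m³.
T constant ⇒ Boyle's law P V = const: T₂ = T₁; V₂ = V₁·(P₁/P₂) = 0.01031 m³.
P constant ⇒ V ∝ T: P₃ = P₂; T₃ = T₂·(V₃/V₂) = 124.1 K.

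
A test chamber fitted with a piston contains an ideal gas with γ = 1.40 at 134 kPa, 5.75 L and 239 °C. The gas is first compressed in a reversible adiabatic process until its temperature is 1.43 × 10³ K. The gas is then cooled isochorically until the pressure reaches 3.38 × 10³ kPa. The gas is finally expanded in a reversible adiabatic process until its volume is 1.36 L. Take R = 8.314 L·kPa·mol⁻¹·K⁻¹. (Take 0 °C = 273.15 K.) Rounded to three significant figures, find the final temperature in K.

Convert: T₁ = 512.1 K.
Adiabatic (γ = 1.40), T V^(γ−1) and P V^γ constant: P₂ = P₁·(T₂/T₁)^(γ/(γ−1)) = 4874 kPa; V₂ = V₁·(T₁/T₂)^(1/(γ−1)) = 0.4414 L.
V constant ⇒ P ∝ T: V₃ = V₂; T₃ = T₂·(P₃/P₂) = 991.7 K.
Adiabatic (γ = 1.40), T V^(γ−1) and P V^γ constant: T₄ = T₃·(V₃/V₄)^(γ−1) = 632.2 K; P₄ = P₃·(V₃/V₄)^γ = 699.4 kPa.

T₄ ≈ 632 K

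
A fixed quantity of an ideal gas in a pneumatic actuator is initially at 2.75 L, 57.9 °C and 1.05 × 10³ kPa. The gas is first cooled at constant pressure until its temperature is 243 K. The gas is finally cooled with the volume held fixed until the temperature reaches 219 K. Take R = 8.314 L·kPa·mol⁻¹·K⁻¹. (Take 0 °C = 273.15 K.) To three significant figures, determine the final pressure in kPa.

P₃ ≈ 946 kPa

Convert: T₁ = 331.0 K.
P constant ⇒ V ∝ T: P₂ = P₁; V₂ = V₁·(T₂/T₁) = 2.019 L.
Isochoric, so P/T is constant: V₃ = V₂; P₃ = P₂·(T₃/T₂) = 946.3 kPa.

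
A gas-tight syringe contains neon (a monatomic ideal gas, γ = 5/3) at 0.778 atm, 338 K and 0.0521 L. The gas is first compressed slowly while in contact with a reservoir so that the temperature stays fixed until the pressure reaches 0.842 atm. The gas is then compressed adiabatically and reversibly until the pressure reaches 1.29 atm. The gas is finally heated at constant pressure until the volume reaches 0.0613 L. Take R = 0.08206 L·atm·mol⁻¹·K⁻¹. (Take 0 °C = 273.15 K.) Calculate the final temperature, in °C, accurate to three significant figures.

T₄ ≈ 386 °C

T constant ⇒ Boyle's law P V = const: T₂ = T₁; V₂ = V₁·(P₁/P₂) = 0.04814 L.
Adiabatic (γ = 5/3), T V^(γ−1) and P V^γ constant: T₃ = T₂·(P₃/P₂)^((γ−1)/γ) = 400.9 K; V₃ = V₂·(P₂/P₃)^(1/γ) = 0.03727 L.
P constant ⇒ V ∝ T: P₄ = P₃; T₄ = T₃·(V₄/V₃) = 659.4 K.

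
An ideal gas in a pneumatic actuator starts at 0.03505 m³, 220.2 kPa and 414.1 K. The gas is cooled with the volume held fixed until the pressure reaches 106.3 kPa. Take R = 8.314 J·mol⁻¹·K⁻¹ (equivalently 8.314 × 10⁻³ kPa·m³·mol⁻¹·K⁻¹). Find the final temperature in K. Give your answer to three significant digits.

Isochoric, so P/T is constant: V₂ = V₁; T₂ = T₁·(P₂/P₁) = 199.9 K.

T₂ ≈ 200 K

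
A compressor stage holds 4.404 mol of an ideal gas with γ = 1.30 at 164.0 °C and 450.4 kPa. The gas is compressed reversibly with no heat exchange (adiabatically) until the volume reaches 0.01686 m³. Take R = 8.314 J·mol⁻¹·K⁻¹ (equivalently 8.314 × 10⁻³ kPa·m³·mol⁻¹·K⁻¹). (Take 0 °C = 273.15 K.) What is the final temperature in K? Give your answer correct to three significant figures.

Convert: T₁ = 437.1 K.
From PV = nRT: V₁ = nRT₁/P₁ = 0.03554 m³.
Reversible adiabatic, γ = 1.30: T₂ = T₁·(V₁/V₂)^(γ−1) = 546.7 K; P₂ = P₁·(V₁/V₂)^γ = 1187 kPa.

T₂ ≈ 547 K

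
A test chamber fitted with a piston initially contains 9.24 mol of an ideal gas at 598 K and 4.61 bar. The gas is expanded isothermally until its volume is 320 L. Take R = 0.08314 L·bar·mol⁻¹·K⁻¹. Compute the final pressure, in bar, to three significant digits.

P₂ ≈ 1.44 bar

From PV = nRT: V₁ = nRT₁/P₁ = 99.65 L.
T constant ⇒ Boyle's law P V = const: T₂ = T₁; P₂ = P₁·(V₁/V₂) = 1.436 bar.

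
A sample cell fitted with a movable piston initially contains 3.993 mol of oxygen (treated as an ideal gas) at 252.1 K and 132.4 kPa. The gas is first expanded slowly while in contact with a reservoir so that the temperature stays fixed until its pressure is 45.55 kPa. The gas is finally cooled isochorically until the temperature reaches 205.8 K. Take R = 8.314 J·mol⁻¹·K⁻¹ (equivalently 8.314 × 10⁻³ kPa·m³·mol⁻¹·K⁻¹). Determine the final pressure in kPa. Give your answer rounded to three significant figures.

From PV = nRT: V₁ = nRT₁/P₁ = 0.06321 m³.
Isothermal, so P V is constant: T₂ = T₁; V₂ = V₁·(P₁/P₂) = 0.1837 m³.
Isochoric, so P/T is constant: V₃ = V₂; P₃ = P₂·(T₃/T₂) = 37.18 kPa.

P₃ ≈ 37.2 kPa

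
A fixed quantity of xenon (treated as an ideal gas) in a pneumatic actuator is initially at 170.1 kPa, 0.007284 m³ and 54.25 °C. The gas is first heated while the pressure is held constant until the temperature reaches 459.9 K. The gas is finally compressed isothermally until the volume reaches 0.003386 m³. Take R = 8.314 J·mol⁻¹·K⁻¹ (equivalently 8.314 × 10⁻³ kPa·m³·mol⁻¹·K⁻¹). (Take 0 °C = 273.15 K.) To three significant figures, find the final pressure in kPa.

Convert: T₁ = 327.4 K.
Isobaric, so V/T is constant: P₂ = P₁; V₂ = V₁·(T₂/T₁) = 0.01023 m³.
T constant ⇒ Boyle's law P V = const: T₃ = T₂; P₃ = P₂·(V₂/V₃) = 514.0 kPa.

P₃ ≈ 514 kPa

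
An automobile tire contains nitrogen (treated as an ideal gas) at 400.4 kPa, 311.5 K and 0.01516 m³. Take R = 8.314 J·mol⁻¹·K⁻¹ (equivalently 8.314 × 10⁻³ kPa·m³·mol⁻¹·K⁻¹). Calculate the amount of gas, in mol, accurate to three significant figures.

n ≈ 2.34 mol

PV = nRT ⇒ n = PV/(RT) = (400.4 × 0.01516) / (8.314 × 10⁻³ × 311.5)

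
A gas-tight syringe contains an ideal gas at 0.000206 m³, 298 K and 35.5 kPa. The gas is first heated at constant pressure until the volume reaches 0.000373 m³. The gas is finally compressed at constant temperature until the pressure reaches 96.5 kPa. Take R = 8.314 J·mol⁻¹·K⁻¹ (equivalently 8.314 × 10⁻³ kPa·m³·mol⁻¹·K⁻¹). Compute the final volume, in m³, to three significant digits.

V₃ ≈ 0.000137 m³

Isobaric, so V/T is constant: P₂ = P₁; T₂ = T₁·(V₂/V₁) = 539.6 K.
Isothermal, so P V is constant: T₃ = T₂; V₃ = V₂·(P₂/P₃) = 0.0001372 m³.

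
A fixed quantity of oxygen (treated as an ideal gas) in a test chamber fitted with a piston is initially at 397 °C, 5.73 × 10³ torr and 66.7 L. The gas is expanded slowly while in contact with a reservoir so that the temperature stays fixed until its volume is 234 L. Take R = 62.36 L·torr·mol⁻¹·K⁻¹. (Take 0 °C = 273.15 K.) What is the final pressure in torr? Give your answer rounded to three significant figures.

Convert: T₁ = 670.1 K.
T constant ⇒ Boyle's law P V = const: T₂ = T₁; P₂ = P₁·(V₁/V₂) = 1633 torr.

P₂ ≈ 1.63e+03 torr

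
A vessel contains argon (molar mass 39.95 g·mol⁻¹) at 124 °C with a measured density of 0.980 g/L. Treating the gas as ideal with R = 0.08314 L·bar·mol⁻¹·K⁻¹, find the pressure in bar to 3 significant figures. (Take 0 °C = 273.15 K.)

P ≈ 0.810 bar

ρ = PM/(RT) ⇒ P = ρRT/M = (0.980 × 0.08314 × 397.1) / 39.95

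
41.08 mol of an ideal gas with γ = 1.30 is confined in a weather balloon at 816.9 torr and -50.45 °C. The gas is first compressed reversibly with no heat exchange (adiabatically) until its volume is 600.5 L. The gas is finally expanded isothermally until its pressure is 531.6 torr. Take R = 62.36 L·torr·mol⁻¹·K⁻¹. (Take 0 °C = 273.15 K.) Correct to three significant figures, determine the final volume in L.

V₃ ≈ 1.12e+03 L

Convert: T₁ = 222.7 K.
From PV = nRT: V₁ = nRT₁/P₁ = 698.4 L.
Reversible adiabatic, γ = 1.30: T₂ = T₁·(V₁/V₂)^(γ−1) = 233.0 K; P₂ = P₁·(V₁/V₂)^γ = 994.1 torr.
Isothermal, so P V is constant: T₃ = T₂; V₃ = V₂·(P₂/P₃) = 1123 L.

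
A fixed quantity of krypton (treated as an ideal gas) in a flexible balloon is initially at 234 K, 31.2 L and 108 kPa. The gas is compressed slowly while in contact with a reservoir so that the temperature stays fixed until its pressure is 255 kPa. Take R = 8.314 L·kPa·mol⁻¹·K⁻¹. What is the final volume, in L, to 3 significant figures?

T constant ⇒ Boyle's law P V = const: T₂ = T₁; V₂ = V₁·(P₁/P₂) = 13.21 L.

V₂ ≈ 13.2 L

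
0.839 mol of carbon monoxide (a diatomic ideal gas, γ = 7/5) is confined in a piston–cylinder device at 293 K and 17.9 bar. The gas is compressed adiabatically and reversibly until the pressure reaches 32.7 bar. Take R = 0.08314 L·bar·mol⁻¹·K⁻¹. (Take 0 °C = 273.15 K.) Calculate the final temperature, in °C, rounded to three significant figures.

From PV = nRT: V₁ = nRT₁/P₁ = 1.142 L.
Adiabatic (γ = 7/5), T V^(γ−1) and P V^γ constant: T₂ = T₁·(P₂/P₁)^((γ−1)/γ) = 348.0 K; V₂ = V₁·(P₁/P₂)^(1/γ) = 0.7424 L.

T₂ ≈ 74.9 °C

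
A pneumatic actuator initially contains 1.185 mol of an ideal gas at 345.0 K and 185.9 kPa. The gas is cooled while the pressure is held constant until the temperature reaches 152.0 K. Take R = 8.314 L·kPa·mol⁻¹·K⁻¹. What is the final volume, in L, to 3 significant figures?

From PV = nRT: V₁ = nRT₁/P₁ = 18.28 L.
P constant ⇒ V ∝ T: P₂ = P₁; V₂ = V₁·(T₂/T₁) = 8.056 L.

V₂ ≈ 8.06 L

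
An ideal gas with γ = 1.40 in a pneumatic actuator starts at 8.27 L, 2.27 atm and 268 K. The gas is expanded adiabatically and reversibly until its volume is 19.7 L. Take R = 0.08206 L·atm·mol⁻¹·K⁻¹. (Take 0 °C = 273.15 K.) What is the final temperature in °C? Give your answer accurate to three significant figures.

Reversible adiabatic, γ = 1.40: T₂ = T₁·(V₁/V₂)^(γ−1) = 189.4 K; P₂ = P₁·(V₁/V₂)^γ = 0.6734 atm.

T₂ ≈ -83.8 °C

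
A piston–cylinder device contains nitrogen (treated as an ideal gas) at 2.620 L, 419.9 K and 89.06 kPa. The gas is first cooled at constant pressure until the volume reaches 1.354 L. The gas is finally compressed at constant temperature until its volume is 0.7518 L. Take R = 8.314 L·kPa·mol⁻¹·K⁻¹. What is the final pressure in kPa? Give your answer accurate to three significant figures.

P constant ⇒ V ∝ T: P₂ = P₁; T₂ = T₁·(V₂/V₁) = 217.0 K.
T constant ⇒ Boyle's law P V = const: T₃ = T₂; P₃ = P₂·(V₂/V₃) = 160.4 kPa.

P₃ ≈ 160 kPa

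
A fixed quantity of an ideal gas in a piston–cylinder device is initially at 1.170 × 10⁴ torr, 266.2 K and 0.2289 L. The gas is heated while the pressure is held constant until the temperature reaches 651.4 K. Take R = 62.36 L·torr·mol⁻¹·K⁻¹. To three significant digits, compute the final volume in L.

V₂ ≈ 0.560 L

P constant ⇒ V ∝ T: P₂ = P₁; V₂ = V₁·(T₂/T₁) = 0.5601 L.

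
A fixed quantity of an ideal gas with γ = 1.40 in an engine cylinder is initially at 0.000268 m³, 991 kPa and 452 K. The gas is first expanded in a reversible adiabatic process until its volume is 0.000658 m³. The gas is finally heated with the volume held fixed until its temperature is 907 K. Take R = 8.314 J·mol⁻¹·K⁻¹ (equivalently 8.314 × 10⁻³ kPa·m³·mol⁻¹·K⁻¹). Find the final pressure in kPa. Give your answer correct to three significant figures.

P₃ ≈ 810 kPa

Reversible adiabatic, γ = 1.40: T₂ = T₁·(V₁/V₂)^(γ−1) = 315.6 K; P₂ = P₁·(V₁/V₂)^γ = 281.8 kPa.
V constant ⇒ P ∝ T: V₃ = V₂; P₃ = P₂·(T₃/T₂) = 809.9 kPa.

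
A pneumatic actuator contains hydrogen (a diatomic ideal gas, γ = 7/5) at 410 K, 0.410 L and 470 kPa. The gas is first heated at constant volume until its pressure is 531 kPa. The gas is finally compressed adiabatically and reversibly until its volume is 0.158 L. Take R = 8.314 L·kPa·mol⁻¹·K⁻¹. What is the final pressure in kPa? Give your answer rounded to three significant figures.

P₃ ≈ 2.02e+03 kPa

V constant ⇒ P ∝ T: V₂ = V₁; T₂ = T₁·(P₂/P₁) = 463.2 K.
Reversible adiabatic, γ = 7/5: T₃ = T₂·(V₂/V₃)^(γ−1) = 678.3 K; P₃ = P₂·(V₂/V₃)^γ = 2018 kPa.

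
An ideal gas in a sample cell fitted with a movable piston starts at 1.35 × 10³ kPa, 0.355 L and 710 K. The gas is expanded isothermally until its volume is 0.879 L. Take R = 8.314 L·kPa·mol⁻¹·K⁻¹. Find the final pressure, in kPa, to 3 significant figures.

P₂ ≈ 545 kPa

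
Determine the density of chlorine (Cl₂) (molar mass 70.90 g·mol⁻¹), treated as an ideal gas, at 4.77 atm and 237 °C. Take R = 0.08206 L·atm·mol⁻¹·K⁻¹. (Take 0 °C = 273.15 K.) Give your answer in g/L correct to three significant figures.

ρ = PM/(RT) = (4.77 × 70.90) / (0.08206 × 510.1)

ρ ≈ 8.08 g/L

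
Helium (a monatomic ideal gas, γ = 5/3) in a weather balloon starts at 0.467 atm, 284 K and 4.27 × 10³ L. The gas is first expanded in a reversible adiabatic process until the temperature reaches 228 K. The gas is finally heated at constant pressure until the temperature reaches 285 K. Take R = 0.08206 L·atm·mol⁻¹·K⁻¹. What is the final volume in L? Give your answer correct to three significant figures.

Adiabatic (γ = 5/3), T V^(γ−1) and P V^γ constant: P₂ = P₁·(T₂/T₁)^(γ/(γ−1)) = 0.2697 atm; V₂ = V₁·(T₁/T₂)^(1/(γ−1)) = 5936 L.
Isobaric, so V/T is constant: P₃ = P₂; V₃ = V₂·(T₃/T₂) = 7420 L.

V₃ ≈ 7.42e+03 L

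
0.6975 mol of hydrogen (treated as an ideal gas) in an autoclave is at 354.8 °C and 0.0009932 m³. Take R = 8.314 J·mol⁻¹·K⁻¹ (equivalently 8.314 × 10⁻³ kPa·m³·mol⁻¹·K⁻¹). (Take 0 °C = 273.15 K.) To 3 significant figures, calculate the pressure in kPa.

Convert: T = 627.95 K.
PV = nRT ⇒ P = nRT/V = (0.6975 × 8.314 × 10⁻³ × 627.95) / 0.0009932

P ≈ 3.67e+03 kPa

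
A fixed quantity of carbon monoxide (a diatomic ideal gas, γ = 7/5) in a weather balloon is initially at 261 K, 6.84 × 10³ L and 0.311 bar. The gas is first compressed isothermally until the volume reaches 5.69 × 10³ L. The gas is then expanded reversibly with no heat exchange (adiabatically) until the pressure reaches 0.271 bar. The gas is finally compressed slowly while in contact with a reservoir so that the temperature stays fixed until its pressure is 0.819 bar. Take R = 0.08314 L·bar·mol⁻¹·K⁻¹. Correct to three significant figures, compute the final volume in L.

T constant ⇒ Boyle's law P V = const: T₂ = T₁; P₂ = P₁·(V₁/V₂) = 0.3739 bar.
Reversible adiabatic, γ = 7/5: T₃ = T₂·(P₃/P₂)^((γ−1)/γ) = 238.1 K; V₃ = V₂·(P₂/P₃)^(1/γ) = 7160 L.
T constant ⇒ Boyle's law P V = const: T₄ = T₃; V₄ = V₃·(P₃/P₄) = 2369 L.

V₄ ≈ 2.37e+03 L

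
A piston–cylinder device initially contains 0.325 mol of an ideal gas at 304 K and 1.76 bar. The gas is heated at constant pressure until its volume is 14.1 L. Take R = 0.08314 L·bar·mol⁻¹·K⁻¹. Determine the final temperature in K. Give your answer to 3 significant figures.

T₂ ≈ 918 K

From PV = nRT: V₁ = nRT₁/P₁ = 4.667 L.
Isobaric, so V/T is constant: P₂ = P₁; T₂ = T₁·(V₂/V₁) = 918.4 K.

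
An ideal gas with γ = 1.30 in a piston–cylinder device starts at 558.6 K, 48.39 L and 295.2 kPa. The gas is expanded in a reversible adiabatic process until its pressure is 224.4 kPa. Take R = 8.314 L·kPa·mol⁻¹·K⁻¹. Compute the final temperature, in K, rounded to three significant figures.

T₂ ≈ 524 K

Adiabatic (γ = 1.30), T V^(γ−1) and P V^γ constant: T₂ = T₁·(P₂/P₁)^((γ−1)/γ) = 524.3 K; V₂ = V₁·(P₁/P₂)^(1/γ) = 59.75 L.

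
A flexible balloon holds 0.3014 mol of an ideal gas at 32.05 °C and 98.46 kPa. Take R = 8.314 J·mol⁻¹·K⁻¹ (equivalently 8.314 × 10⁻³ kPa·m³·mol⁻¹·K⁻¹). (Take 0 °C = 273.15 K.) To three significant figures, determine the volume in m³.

V ≈ 0.00777 m³

Convert: T = 305.20 K.
PV = nRT ⇒ V = nRT/P = (0.3014 × 8.314 × 10⁻³ × 305.20) / 98.46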